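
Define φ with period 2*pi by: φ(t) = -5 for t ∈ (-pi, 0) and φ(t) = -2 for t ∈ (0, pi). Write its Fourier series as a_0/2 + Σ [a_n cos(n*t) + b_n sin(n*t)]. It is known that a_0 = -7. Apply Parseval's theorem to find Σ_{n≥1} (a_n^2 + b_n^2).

Parseval: a_0^2/2 + Σ_{n≥1} (a_n^2+b_n^2) = 1/pi ∫_{-pi}^{pi} φ(t)^2 dt = 29.
Subtract a_0^2/2 = 49/2: Σ (a_n^2+b_n^2) = 9/2.

9/2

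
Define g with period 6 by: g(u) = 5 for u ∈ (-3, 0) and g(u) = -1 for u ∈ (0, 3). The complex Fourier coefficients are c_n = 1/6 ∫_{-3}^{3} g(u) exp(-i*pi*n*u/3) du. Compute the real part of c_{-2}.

Since g is real-valued, Re(c_{-2}) = 1/6 ∫_{-3}^{3} g(u) cos(-2*pi*u/3) du = a_{2}/2.
Split the integral at the breakpoints.
Directly, an antiderivative of (5) cos(-2*pi*u/3) is 15*sin(2*pi*u/3)/(2*pi); evaluating from -3 to 0: ∫_{-3}^{0} (5) cos(-2*pi*u/3) du = (0) - (0) = 0.
Directly, an antiderivative of (-1) cos(-2*pi*u/3) is -3*sin(2*pi*u/3)/(2*pi); evaluating from 0 to 3: ∫_{0}^{3} (-1) cos(-2*pi*u/3) du = (0) - (0) = 0.
So ∫_{-3}^{3} g(u) cos(-2*pi*u/3) du = 0.
Hence Re(c_{-2}) = (1/6)·(0) = 0.

0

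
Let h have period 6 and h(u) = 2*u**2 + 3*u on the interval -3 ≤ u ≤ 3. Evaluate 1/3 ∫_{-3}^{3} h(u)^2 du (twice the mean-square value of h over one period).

1/3 ∫_{-3}^{3} h(u)^2 du = 1/3 · (2754/5) = 918/5.

918/5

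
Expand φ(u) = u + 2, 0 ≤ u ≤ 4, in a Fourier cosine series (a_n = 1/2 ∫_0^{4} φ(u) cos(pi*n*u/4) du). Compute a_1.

a_1 = 1/2 ∫_0^{4} (u + 2) cos(pi*u/4) du.
Integrating by parts (boundary term plus one more integral), an antiderivative of (u + 2) cos(pi*u/4) is 4*u*sin(pi*u/4)/pi + 8*sin(pi*u/4)/pi + 16*cos(pi*u/4)/pi**2; evaluating from 0 to 4: ∫_{0}^{4} (u + 2) cos(pi*u/4) du = (-16/pi**2) - (16/pi**2) = -32/pi**2.
Hence a_1 = (1/2)·(-32/pi**2) = -16/pi**2.

-16/pi**2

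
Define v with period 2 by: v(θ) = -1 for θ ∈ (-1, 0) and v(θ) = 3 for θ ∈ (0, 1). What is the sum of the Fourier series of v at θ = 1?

1

At θ = 1 the one-sided limits are v(1^-) = 3 and v(1^+) = -1.
By Dirichlet's theorem the series converges to their average, [(3) + (-1)]/2 = 1.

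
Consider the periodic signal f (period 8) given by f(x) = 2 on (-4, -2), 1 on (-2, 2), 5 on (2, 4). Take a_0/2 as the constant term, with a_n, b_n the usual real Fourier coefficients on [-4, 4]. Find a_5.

a_5 = 1/4 ∫_{-4}^{4} f(x) cos(5*pi*x/4) dx.
Split the integral at the breakpoints.
Directly, an antiderivative of (2) cos(5*pi*x/4) is 8*sin(5*pi*x/4)/(5*pi); evaluating from -4 to -2: ∫_{-4}^{-2} (2) cos(5*pi*x/4) dx = (-8/(5*pi)) - (0) = -8/(5*pi).
Directly, an antiderivative of (1) cos(5*pi*x/4) is 4*sin(5*pi*x/4)/(5*pi); evaluating from -2 to 2: ∫_{-2}^{2} (1) cos(5*pi*x/4) dx = (4/(5*pi)) - (-4/(5*pi)) = 8/(5*pi).
Directly, an antiderivative of (5) cos(5*pi*x/4) is 4*sin(5*pi*x/4)/pi; evaluating from 2 to 4: ∫_{2}^{4} (5) cos(5*pi*x/4) dx = (0) - (4/pi) = -4/pi.
Summing the pieces and multiplying by (1/4) gives a_5 = -1/pi.

-1/pi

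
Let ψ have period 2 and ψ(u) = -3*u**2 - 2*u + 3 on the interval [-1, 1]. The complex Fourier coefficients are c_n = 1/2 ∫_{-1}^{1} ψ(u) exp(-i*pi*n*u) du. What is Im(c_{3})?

Since ψ is real-valued, Im(c_{3}) = -1/2 ∫_{-1}^{1} ψ(u) sin(3*pi*u) du = -b_{3}/2.
Integrating by parts twice (tabular method), an antiderivative of (-3*u**2 - 2*u + 3) sin(3*pi*u) is u**2*cos(3*pi*u)/pi - 2*u*sin(3*pi*u)/(3*pi**2) + 2*u*cos(3*pi*u)/(3*pi) - 2*sin(3*pi*u)/(9*pi**2) - cos(3*pi*u)/pi - 2*cos(3*pi*u)/(9*pi**3); evaluating from -1 to 1: ∫_{-1}^{1} (-3*u**2 - 2*u + 3) sin(3*pi*u) du = (2*(1 - 3*pi**2)/(9*pi**3)) - (2*(1 + 3*pi**2)/(9*pi**3)) = -4/(3*pi).
Hence Im(c_{3}) = (-1/2)·(-4/(3*pi)) = 2/(3*pi).

2/(3*pi)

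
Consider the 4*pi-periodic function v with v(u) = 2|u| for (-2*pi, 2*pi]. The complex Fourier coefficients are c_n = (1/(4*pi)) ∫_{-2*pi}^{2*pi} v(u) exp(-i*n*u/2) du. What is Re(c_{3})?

-8/(9*pi)

Since v is real-valued, Re(c_{3}) = (1/(4*pi)) ∫_{-2*pi}^{2*pi} v(u) cos(3*u/2) du = a_{3}/2.
v is even and cos(3*u/2) is even, so the integrand is even: ∫_{-2*pi}^{2*pi} v(u) cos(3*u/2) du = 2∫_0^{2*pi} v(u) cos(3*u/2) du.
Integrating by parts (boundary term plus one more integral), an antiderivative of (2*u) cos(3*u/2) is 4*u*sin(3*u/2)/3 + 8*cos(3*u/2)/9; evaluating from 0 to 2*pi: ∫_{0}^{2*pi} (2*u) cos(3*u/2) du = (-8/9) - (8/9) = -16/9.
So ∫_{-2*pi}^{2*pi} v(u) cos(3*u/2) du = -32/9.
Hence Re(c_{3}) = (1/(4*pi))·(-32/9) = -8/(9*pi).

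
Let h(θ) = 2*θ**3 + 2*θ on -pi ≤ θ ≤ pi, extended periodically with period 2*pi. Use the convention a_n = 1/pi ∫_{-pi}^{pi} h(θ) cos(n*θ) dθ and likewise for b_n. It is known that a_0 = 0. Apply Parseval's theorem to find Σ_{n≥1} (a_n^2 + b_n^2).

8*pi**2*(35 + 42*pi**2 + 15*pi**4)/105

Parseval: a_0^2/2 + Σ_{n≥1} (a_n^2+b_n^2) = 1/pi ∫_{-pi}^{pi} h(θ)^2 dθ = 8*pi**2*(35 + 42*pi**2 + 15*pi**4)/105.
Subtract a_0^2/2 = 0: Σ (a_n^2+b_n^2) = 8*pi**2*(35 + 42*pi**2 + 15*pi**4)/105.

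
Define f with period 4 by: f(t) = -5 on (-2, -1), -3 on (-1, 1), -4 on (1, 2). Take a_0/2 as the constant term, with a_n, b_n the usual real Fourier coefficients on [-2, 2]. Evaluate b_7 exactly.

b_7 = 1/2 ∫_{-2}^{2} f(t) sin(7*pi*t/2) dt.
Split the integral at the breakpoints.
Directly, an antiderivative of (-5) sin(7*pi*t/2) is 10*cos(7*pi*t/2)/(7*pi); evaluating from -2 to -1: ∫_{-2}^{-1} (-5) sin(7*pi*t/2) dt = (0) - (-10/(7*pi)) = 10/(7*pi).
Directly, an antiderivative of (-3) sin(7*pi*t/2) is 6*cos(7*pi*t/2)/(7*pi); evaluating from -1 to 1: ∫_{-1}^{1} (-3) sin(7*pi*t/2) dt = (0) - (0) = 0.
Directly, an antiderivative of (-4) sin(7*pi*t/2) is 8*cos(7*pi*t/2)/(7*pi); evaluating from 1 to 2: ∫_{1}^{2} (-4) sin(7*pi*t/2) dt = (-8/(7*pi)) - (0) = -8/(7*pi).
Summing the pieces and multiplying by (1/2) gives b_7 = 1/(7*pi).

1/(7*pi)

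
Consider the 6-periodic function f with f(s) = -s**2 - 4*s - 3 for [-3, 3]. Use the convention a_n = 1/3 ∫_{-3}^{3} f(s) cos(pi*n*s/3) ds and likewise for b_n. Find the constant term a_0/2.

-6

a_0 = 1/3 ∫_{-3}^{3} f(s) ds = 1/3 · (-36) = -12.
So the constant term a_0/2 = -6.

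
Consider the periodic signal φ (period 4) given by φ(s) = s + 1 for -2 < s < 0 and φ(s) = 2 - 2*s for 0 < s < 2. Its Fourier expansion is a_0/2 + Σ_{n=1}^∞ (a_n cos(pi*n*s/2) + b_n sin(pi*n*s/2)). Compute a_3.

a_3 = 1/2 ∫_{-2}^{2} φ(s) cos(3*pi*s/2) ds.
Split the integral at the breakpoints.
Integrating by parts (boundary term plus one more integral), an antiderivative of (s + 1) cos(3*pi*s/2) is 2*s*sin(3*pi*s/2)/(3*pi) + 2*sin(3*pi*s/2)/(3*pi) + 4*cos(3*pi*s/2)/(9*pi**2); evaluating from -2 to 0: ∫_{-2}^{0} (s + 1) cos(3*pi*s/2) ds = (4/(9*pi**2)) - (-4/(9*pi**2)) = 8/(9*pi**2).
Integrating by parts (boundary term plus one more integral), an antiderivative of (2 - 2*s) cos(3*pi*s/2) is -4*s*sin(3*pi*s/2)/(3*pi) + 4*sin(3*pi*s/2)/(3*pi) - 8*cos(3*pi*s/2)/(9*pi**2); evaluating from 0 to 2: ∫_{0}^{2} (2 - 2*s) cos(3*pi*s/2) ds = (8/(9*pi**2)) - (-8/(9*pi**2)) = 16/(9*pi**2).
Summing the pieces and multiplying by (1/2) gives a_3 = 4/(3*pi**2).

4/(3*pi**2)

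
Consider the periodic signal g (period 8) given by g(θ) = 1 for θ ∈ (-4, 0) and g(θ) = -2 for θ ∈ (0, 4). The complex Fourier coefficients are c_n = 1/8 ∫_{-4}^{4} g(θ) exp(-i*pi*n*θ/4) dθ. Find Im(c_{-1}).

-3/pi

Since g is real-valued, Im(c_{-1}) = -1/8 ∫_{-4}^{4} g(θ) sin(-pi*θ/4) dθ = b_{1}/2.
Split the integral at the breakpoints.
Directly, an antiderivative of (1) sin(-pi*θ/4) is 4*cos(pi*θ/4)/pi; evaluating from -4 to 0: ∫_{-4}^{0} (1) sin(-pi*θ/4) dθ = (4/pi) - (-4/pi) = 8/pi.
Directly, an antiderivative of (-2) sin(-pi*θ/4) is -8*cos(pi*θ/4)/pi; evaluating from 0 to 4: ∫_{0}^{4} (-2) sin(-pi*θ/4) dθ = (8/pi) - (-8/pi) = 16/pi.
So ∫_{-4}^{4} g(θ) sin(-pi*θ/4) dθ = 24/pi.
Hence Im(c_{-1}) = (-1/8)·(24/pi) = -3/pi.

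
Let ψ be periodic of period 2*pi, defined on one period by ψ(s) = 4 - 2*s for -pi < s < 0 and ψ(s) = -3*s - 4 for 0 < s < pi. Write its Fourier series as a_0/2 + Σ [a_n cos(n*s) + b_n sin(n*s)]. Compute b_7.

(-16 - 5*pi)/(7*pi)

b_7 = 1/pi ∫_{-pi}^{pi} ψ(s) sin(7*s) ds.
Split the integral at the breakpoints.
Integrating by parts (boundary term plus one more integral), an antiderivative of (4 - 2*s) sin(7*s) is 2*s*cos(7*s)/7 - 2*sin(7*s)/49 - 4*cos(7*s)/7; evaluating from -pi to 0: ∫_{-pi}^{0} (4 - 2*s) sin(7*s) ds = (-4/7) - (4/7 + 2*pi/7) = -8/7 - 2*pi/7.
Integrating by parts (boundary term plus one more integral), an antiderivative of (-3*s - 4) sin(7*s) is 3*s*cos(7*s)/7 - 3*sin(7*s)/49 + 4*cos(7*s)/7; evaluating from 0 to pi: ∫_{0}^{pi} (-3*s - 4) sin(7*s) ds = (-3*pi/7 - 4/7) - (4/7) = -3*pi/7 - 8/7.
Summing the pieces and multiplying by (1/pi) gives b_7 = (-16 - 5*pi)/(7*pi).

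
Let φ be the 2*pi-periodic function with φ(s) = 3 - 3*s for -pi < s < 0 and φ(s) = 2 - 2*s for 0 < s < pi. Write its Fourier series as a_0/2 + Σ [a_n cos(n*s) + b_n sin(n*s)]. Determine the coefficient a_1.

a_1 = 1/pi ∫_{-pi}^{pi} φ(s) cos(s) ds.
Split the integral at the breakpoints.
Integrating by parts (boundary term plus one more integral), an antiderivative of (3 - 3*s) cos(s) is -3*s*sin(s) + 3*sin(s) - 3*cos(s); evaluating from -pi to 0: ∫_{-pi}^{0} (3 - 3*s) cos(s) ds = (-3) - (3) = -6.
Integrating by parts (boundary term plus one more integral), an antiderivative of (2 - 2*s) cos(s) is -2*s*sin(s) + 2*sin(s) - 2*cos(s); evaluating from 0 to pi: ∫_{0}^{pi} (2 - 2*s) cos(s) ds = (2) - (-2) = 4.
Summing the pieces and multiplying by (1/pi) gives a_1 = -2/pi.

-2/pi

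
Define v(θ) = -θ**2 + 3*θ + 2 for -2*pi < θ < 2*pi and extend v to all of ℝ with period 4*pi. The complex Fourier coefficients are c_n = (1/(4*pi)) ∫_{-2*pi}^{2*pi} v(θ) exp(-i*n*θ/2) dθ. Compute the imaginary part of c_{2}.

3

Since v is real-valued, Im(c_{2}) = -(1/(4*pi)) ∫_{-2*pi}^{2*pi} v(θ) sin(θ) dθ = -b_{2}/2.
Integrating by parts twice (tabular method), an antiderivative of (-θ**2 + 3*θ + 2) sin(θ) is θ**2*cos(θ) - 2*θ*sin(θ) - 3*θ*cos(θ) + 3*sin(θ) - 4*cos(θ); evaluating from -2*pi to 2*pi: ∫_{-2*pi}^{2*pi} (-θ**2 + 3*θ + 2) sin(θ) dθ = (-6*pi - 4 + 4*pi**2) - (-4 + 6*pi + 4*pi**2) = -12*pi.
Hence Im(c_{2}) = (-1/(4*pi))·(-12*pi) = 3.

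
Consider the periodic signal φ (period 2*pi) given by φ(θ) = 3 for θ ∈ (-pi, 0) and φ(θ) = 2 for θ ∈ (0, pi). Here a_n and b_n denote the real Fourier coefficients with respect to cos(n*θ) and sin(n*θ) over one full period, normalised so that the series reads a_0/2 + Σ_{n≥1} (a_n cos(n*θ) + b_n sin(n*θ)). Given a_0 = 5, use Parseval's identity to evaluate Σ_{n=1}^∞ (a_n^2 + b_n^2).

1/2

Parseval: a_0^2/2 + Σ_{n≥1} (a_n^2+b_n^2) = 1/pi ∫_{-pi}^{pi} φ(θ)^2 dθ = 13.
Subtract a_0^2/2 = 25/2: Σ (a_n^2+b_n^2) = 1/2.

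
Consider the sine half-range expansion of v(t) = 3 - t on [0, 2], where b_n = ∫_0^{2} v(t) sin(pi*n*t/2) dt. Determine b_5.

b_5 = ∫_0^{2} (3 - t) sin(5*pi*t/2) dt.
Integrating by parts (boundary term plus one more integral), an antiderivative of (3 - t) sin(5*pi*t/2) is 2*t*cos(5*pi*t/2)/(5*pi) - 4*sin(5*pi*t/2)/(25*pi**2) - 6*cos(5*pi*t/2)/(5*pi); evaluating from 0 to 2: ∫_{0}^{2} (3 - t) sin(5*pi*t/2) dt = (2/(5*pi)) - (-6/(5*pi)) = 8/(5*pi).
Hence b_5 = 8/(5*pi).

8/(5*pi)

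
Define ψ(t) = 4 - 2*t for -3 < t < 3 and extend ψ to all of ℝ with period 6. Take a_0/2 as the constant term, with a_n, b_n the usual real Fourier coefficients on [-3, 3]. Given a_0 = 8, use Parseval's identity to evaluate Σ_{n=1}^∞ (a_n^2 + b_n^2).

Parseval: a_0^2/2 + Σ_{n≥1} (a_n^2+b_n^2) = 1/3 ∫_{-3}^{3} ψ(t)^2 dt = 56.
Subtract a_0^2/2 = 32: Σ (a_n^2+b_n^2) = 24.

24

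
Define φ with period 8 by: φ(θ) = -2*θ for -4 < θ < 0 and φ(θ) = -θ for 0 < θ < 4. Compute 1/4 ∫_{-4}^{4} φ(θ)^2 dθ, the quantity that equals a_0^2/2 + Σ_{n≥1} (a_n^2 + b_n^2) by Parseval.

1/4 ∫_{-4}^{4} φ(θ)^2 dθ = 1/4 · (320/3) = 80/3.

80/3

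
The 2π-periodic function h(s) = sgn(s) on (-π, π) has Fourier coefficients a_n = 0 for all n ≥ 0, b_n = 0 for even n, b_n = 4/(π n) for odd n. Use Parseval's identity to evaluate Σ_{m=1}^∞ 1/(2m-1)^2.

pi**2/8

Parseval: Σ b_n^2 = (1/π) ∫_{-π}^{π} h(s)^2 ds = 2.
Only odd n contribute, with b_n^2 = 16/(π^2 n^2), so Σ_{m≥1} 1/(2m-1)^2 = π^2·(2)/16 = pi**2/8.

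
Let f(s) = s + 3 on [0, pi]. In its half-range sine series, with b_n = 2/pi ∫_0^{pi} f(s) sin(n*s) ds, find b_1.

b_1 = 2/pi ∫_0^{pi} (s + 3) sin(s) ds.
Integrating by parts (boundary term plus one more integral), an antiderivative of (s + 3) sin(s) is -s*cos(s) + sin(s) - 3*cos(s); evaluating from 0 to pi: ∫_{0}^{pi} (s + 3) sin(s) ds = (3 + pi) - (-3) = pi + 6.
Hence b_1 = (2/pi)·(pi + 6) = 2 + 12/pi.

2 + 12/pi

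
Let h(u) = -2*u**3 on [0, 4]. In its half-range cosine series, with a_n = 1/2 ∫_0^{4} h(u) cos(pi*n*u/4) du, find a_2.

-192/pi**2

a_2 = 1/2 ∫_0^{4} (-2*u**3) cos(pi*u/2) du.
Integrating by parts three times (tabular method), an antiderivative of (-2*u**3) cos(pi*u/2) is -4*u**3*sin(pi*u/2)/pi - 24*u**2*cos(pi*u/2)/pi**2 + 96*u*sin(pi*u/2)/pi**3 + 192*cos(pi*u/2)/pi**4; evaluating from 0 to 4: ∫_{0}^{4} (-2*u**3) cos(pi*u/2) du = (192*(1 - 2*pi**2)/pi**4) - (192/pi**4) = -384/pi**2.
Hence a_2 = (1/2)·(-384/pi**2) = -192/pi**2.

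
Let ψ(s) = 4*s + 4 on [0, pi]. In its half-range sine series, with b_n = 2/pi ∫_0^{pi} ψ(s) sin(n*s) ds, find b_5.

8*(2 + pi)/(5*pi)

b_5 = 2/pi ∫_0^{pi} (4*s + 4) sin(5*s) ds.
Integrating by parts (boundary term plus one more integral), an antiderivative of (4*s + 4) sin(5*s) is -4*s*cos(5*s)/5 + 4*sin(5*s)/25 - 4*cos(5*s)/5; evaluating from 0 to pi: ∫_{0}^{pi} (4*s + 4) sin(5*s) ds = (4/5 + 4*pi/5) - (-4/5) = 8/5 + 4*pi/5.
Hence b_5 = (2/pi)·(8/5 + 4*pi/5) = 8*(2 + pi)/(5*pi).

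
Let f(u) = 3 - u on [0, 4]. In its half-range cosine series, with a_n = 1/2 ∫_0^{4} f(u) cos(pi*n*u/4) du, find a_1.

16/pi**2

a_1 = 1/2 ∫_0^{4} (3 - u) cos(pi*u/4) du.
Integrating by parts (boundary term plus one more integral), an antiderivative of (3 - u) cos(pi*u/4) is -4*u*sin(pi*u/4)/pi + 12*sin(pi*u/4)/pi - 16*cos(pi*u/4)/pi**2; evaluating from 0 to 4: ∫_{0}^{4} (3 - u) cos(pi*u/4) du = (16/pi**2) - (-16/pi**2) = 32/pi**2.
Hence a_1 = (1/2)·(32/pi**2) = 16/pi**2.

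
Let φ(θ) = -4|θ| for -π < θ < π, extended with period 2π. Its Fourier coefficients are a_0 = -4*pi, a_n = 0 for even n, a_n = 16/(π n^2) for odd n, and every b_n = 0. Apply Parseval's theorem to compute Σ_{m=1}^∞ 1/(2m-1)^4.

Parseval: a_0^2/2 + Σ a_n^2 = (1/π) ∫_{-π}^{π} φ(θ)^2 dθ = 32*pi**2/3.
Subtract a_0^2/2 = 8*pi**2: Σ a_n^2 = 8*pi**2/3.
Only odd n contribute, with a_n^2 = 256/(π^2 n^4), so Σ_{m≥1} 1/(2m-1)^4 = π^2·(8*pi**2/3)/256 = pi**4/96.

pi**4/96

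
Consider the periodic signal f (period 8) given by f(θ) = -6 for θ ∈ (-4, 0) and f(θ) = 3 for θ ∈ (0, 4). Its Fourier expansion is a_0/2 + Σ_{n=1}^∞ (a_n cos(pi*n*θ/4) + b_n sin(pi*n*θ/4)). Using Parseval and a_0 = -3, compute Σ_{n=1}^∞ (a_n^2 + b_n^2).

Parseval: a_0^2/2 + Σ_{n≥1} (a_n^2+b_n^2) = 1/4 ∫_{-4}^{4} f(θ)^2 dθ = 45.
Subtract a_0^2/2 = 9/2: Σ (a_n^2+b_n^2) = 81/2.

81/2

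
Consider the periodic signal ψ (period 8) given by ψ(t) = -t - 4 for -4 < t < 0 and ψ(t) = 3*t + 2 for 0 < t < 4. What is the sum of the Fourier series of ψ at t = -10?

-2

t = -10 differs from t = -2 by -1 full period(s), and the series is 8-periodic.
ψ is continuous at t = -2 with value -2, so the series converges to -2 there.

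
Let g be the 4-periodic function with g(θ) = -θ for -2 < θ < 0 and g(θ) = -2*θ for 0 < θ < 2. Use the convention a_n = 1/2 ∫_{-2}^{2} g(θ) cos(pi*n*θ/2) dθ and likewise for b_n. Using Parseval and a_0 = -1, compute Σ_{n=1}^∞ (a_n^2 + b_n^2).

Parseval: a_0^2/2 + Σ_{n≥1} (a_n^2+b_n^2) = 1/2 ∫_{-2}^{2} g(θ)^2 dθ = 20/3.
Subtract a_0^2/2 = 1/2: Σ (a_n^2+b_n^2) = 37/6.

37/6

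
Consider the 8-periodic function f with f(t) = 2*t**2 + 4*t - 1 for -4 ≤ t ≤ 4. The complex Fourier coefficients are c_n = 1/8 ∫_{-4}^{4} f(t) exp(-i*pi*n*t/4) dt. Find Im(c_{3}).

-16/(3*pi)

Since f is real-valued, Im(c_{3}) = -1/8 ∫_{-4}^{4} f(t) sin(3*pi*t/4) dt = -b_{3}/2.
Integrating by parts twice (tabular method), an antiderivative of (2*t**2 + 4*t - 1) sin(3*pi*t/4) is -8*t**2*cos(3*pi*t/4)/(3*pi) + 64*t*sin(3*pi*t/4)/(9*pi**2) - 16*t*cos(3*pi*t/4)/(3*pi) + 64*sin(3*pi*t/4)/(9*pi**2) + 256*cos(3*pi*t/4)/(27*pi**3) + 4*cos(3*pi*t/4)/(3*pi); evaluating from -4 to 4: ∫_{-4}^{4} (2*t**2 + 4*t - 1) sin(3*pi*t/4) dt = (4*(-64 + 423*pi**2)/(27*pi**3)) - (-256/(27*pi**3) + 20/pi) = 128/(3*pi).
Hence Im(c_{3}) = (-1/8)·(128/(3*pi)) = -16/(3*pi).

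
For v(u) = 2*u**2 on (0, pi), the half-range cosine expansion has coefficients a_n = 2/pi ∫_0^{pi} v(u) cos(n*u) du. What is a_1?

-8

a_1 = 2/pi ∫_0^{pi} (2*u**2) cos(u) du.
Integrating by parts twice (tabular method), an antiderivative of (2*u**2) cos(u) is 2*u**2*sin(u) + 4*u*cos(u) - 4*sin(u); evaluating from 0 to pi: ∫_{0}^{pi} (2*u**2) cos(u) du = (-4*pi) - (0) = -4*pi.
Hence a_1 = (2/pi)·(-4*pi) = -8.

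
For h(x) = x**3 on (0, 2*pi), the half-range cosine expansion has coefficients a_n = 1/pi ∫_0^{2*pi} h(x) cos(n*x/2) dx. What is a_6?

4*pi/3

a_6 = 1/pi ∫_0^{2*pi} (x**3) cos(3*x) dx.
Integrating by parts three times (tabular method), an antiderivative of (x**3) cos(3*x) is x**3*sin(3*x)/3 + x**2*cos(3*x)/3 - 2*x*sin(3*x)/9 - 2*cos(3*x)/27; evaluating from 0 to 2*pi: ∫_{0}^{2*pi} (x**3) cos(3*x) dx = (-2/27 + 4*pi**2/3) - (-2/27) = 4*pi**2/3.
Hence a_6 = (1/pi)·(4*pi**2/3) = 4*pi/3.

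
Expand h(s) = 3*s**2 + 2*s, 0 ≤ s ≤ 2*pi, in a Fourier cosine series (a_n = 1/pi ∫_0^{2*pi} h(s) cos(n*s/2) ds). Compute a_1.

a_1 = 1/pi ∫_0^{2*pi} (3*s**2 + 2*s) cos(s/2) ds.
Integrating by parts twice (tabular method), an antiderivative of (3*s**2 + 2*s) cos(s/2) is 6*s**2*sin(s/2) + 4*s*sin(s/2) + 24*s*cos(s/2) - 48*sin(s/2) + 8*cos(s/2); evaluating from 0 to 2*pi: ∫_{0}^{2*pi} (3*s**2 + 2*s) cos(s/2) ds = (-48*pi - 8) - (8) = -48*pi - 16.
Hence a_1 = (1/pi)·(-48*pi - 16) = -48 - 16/pi.

-48 - 16/pi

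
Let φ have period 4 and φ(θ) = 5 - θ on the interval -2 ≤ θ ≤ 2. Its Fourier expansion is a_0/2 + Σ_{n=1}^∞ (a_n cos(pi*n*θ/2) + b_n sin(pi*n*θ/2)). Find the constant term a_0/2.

5

a_0 = 1/2 ∫_{-2}^{2} φ(θ) dθ = 1/2 · (20) = 10.
So the constant term a_0/2 = 5.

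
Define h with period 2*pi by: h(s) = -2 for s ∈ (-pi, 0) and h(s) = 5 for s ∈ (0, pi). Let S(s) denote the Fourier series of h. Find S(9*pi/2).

s = 9*pi/2 differs from s = pi/2 by 2 full period(s), and the series is 2*pi-periodic.
h is continuous at s = pi/2 with value 5, so the series converges to 5 there.

5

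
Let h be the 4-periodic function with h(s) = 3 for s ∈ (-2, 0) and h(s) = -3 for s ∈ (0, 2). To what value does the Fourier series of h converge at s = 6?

s = 6 differs from s = -2 by 2 full period(s), and the series is 4-periodic.
At s = -2 the one-sided limits are h(-2^-) = -3 and h(-2^+) = 3.
By Dirichlet's theorem the series converges to their average, [(-3) + (3)]/2 = 0.

0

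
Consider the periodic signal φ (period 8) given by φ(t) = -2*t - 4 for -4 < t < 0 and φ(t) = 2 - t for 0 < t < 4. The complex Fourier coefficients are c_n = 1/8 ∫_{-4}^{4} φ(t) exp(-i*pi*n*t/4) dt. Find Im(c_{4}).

-3/(2*pi)

Since φ is real-valued, Im(c_{4}) = -1/8 ∫_{-4}^{4} φ(t) sin(pi*t) dt = -b_{4}/2.
Split the integral at the breakpoints.
Integrating by parts (boundary term plus one more integral), an antiderivative of (-2*t - 4) sin(pi*t) is 2*t*cos(pi*t)/pi - 2*sin(pi*t)/pi**2 + 4*cos(pi*t)/pi; evaluating from -4 to 0: ∫_{-4}^{0} (-2*t - 4) sin(pi*t) dt = (4/pi) - (-4/pi) = 8/pi.
Integrating by parts (boundary term plus one more integral), an antiderivative of (2 - t) sin(pi*t) is t*cos(pi*t)/pi - sin(pi*t)/pi**2 - 2*cos(pi*t)/pi; evaluating from 0 to 4: ∫_{0}^{4} (2 - t) sin(pi*t) dt = (2/pi) - (-2/pi) = 4/pi.
So ∫_{-4}^{4} φ(t) sin(pi*t) dt = 12/pi.
Hence Im(c_{4}) = (-1/8)·(12/pi) = -3/(2*pi).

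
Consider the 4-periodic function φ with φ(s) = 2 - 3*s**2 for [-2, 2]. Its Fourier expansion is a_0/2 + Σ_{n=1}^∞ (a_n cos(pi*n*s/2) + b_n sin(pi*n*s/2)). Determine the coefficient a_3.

a_3 = 1/2 ∫_{-2}^{2} φ(s) cos(3*pi*s/2) ds.
φ is even and cos(3*pi*s/2) is even, so the integrand is even and a_3 = ∫_0^{2} φ(s) cos(3*pi*s/2) ds.
Integrating by parts twice (tabular method), an antiderivative of (2 - 3*s**2) cos(3*pi*s/2) is -2*s**2*sin(3*pi*s/2)/pi - 8*s*cos(3*pi*s/2)/(3*pi**2) + 16*sin(3*pi*s/2)/(9*pi**3) + 4*sin(3*pi*s/2)/(3*pi); evaluating from 0 to 2: ∫_{0}^{2} (2 - 3*s**2) cos(3*pi*s/2) ds = (16/(3*pi**2)) - (0) = 16/(3*pi**2).
Hence a_3 = 16/(3*pi**2).

16/(3*pi**2)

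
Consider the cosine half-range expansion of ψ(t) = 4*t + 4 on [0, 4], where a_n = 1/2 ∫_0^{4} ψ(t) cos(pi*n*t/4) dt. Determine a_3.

a_3 = 1/2 ∫_0^{4} (4*t + 4) cos(3*pi*t/4) dt.
Integrating by parts (boundary term plus one more integral), an antiderivative of (4*t + 4) cos(3*pi*t/4) is 16*t*sin(3*pi*t/4)/(3*pi) + 16*sin(3*pi*t/4)/(3*pi) + 64*cos(3*pi*t/4)/(9*pi**2); evaluating from 0 to 4: ∫_{0}^{4} (4*t + 4) cos(3*pi*t/4) dt = (-64/(9*pi**2)) - (64/(9*pi**2)) = -128/(9*pi**2).
Hence a_3 = (1/2)·(-128/(9*pi**2)) = -64/(9*pi**2).

-64/(9*pi**2)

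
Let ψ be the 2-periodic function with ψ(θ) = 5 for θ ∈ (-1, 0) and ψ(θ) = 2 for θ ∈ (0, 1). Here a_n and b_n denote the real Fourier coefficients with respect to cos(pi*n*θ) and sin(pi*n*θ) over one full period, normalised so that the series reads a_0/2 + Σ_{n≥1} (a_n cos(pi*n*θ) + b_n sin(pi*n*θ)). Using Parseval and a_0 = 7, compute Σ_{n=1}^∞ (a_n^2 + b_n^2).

9/2

Parseval: a_0^2/2 + Σ_{n≥1} (a_n^2+b_n^2) = ∫_{-1}^{1} ψ(θ)^2 dθ = 29.
Subtract a_0^2/2 = 49/2: Σ (a_n^2+b_n^2) = 9/2.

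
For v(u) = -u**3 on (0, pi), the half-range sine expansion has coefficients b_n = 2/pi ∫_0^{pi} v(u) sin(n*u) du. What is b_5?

b_5 = 2/pi ∫_0^{pi} (-u**3) sin(5*u) du.
Integrating by parts three times (tabular method), an antiderivative of (-u**3) sin(5*u) is u**3*cos(5*u)/5 - 3*u**2*sin(5*u)/25 - 6*u*cos(5*u)/125 + 6*sin(5*u)/625; evaluating from 0 to pi: ∫_{0}^{pi} (-u**3) sin(5*u) du = (pi*(6 - 25*pi**2)/125) - (0) = pi*(6 - 25*pi**2)/125.
Hence b_5 = (2/pi)·(pi*(6 - 25*pi**2)/125) = 12/125 - 2*pi**2/5.

12/125 - 2*pi**2/5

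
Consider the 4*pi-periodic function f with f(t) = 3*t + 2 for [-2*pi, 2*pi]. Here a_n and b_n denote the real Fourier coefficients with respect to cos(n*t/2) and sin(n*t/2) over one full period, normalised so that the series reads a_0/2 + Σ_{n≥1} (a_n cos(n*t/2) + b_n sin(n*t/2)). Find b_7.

b_7 = (1/(2*pi)) ∫_{-2*pi}^{2*pi} f(t) sin(7*t/2) dt.
Integrating by parts (boundary term plus one more integral), an antiderivative of (3*t + 2) sin(7*t/2) is -6*t*cos(7*t/2)/7 + 12*sin(7*t/2)/49 - 4*cos(7*t/2)/7; evaluating from -2*pi to 2*pi: ∫_{-2*pi}^{2*pi} (3*t + 2) sin(7*t/2) dt = (4/7 + 12*pi/7) - (4/7 - 12*pi/7) = 24*pi/7.
Hence b_7 = (1/(2*pi))·(24*pi/7) = 12/7.

12/7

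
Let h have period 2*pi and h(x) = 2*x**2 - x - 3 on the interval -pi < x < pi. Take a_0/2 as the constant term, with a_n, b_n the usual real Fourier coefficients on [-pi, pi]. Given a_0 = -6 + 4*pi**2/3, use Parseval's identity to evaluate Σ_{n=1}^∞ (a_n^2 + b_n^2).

2*pi**2*(15 + 16*pi**2)/45

Parseval: a_0^2/2 + Σ_{n≥1} (a_n^2+b_n^2) = 1/pi ∫_{-pi}^{pi} h(x)^2 dx = -22*pi**2/3 + 18 + 8*pi**4/5.
Subtract a_0^2/2 = 2*(9 - 2*pi**2)**2/9: Σ (a_n^2+b_n^2) = 2*pi**2*(15 + 16*pi**2)/45.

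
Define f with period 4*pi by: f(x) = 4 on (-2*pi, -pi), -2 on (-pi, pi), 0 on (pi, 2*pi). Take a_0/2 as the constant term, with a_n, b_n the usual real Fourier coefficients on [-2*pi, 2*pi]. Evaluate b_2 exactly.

4/pi

b_2 = (1/(2*pi)) ∫_{-2*pi}^{2*pi} f(x) sin(x) dx.
Split the integral at the breakpoints.
Directly, an antiderivative of (4) sin(x) is -4*cos(x); evaluating from -2*pi to -pi: ∫_{-2*pi}^{-pi} (4) sin(x) dx = (4) - (-4) = 8.
Directly, an antiderivative of (-2) sin(x) is 2*cos(x); evaluating from -pi to pi: ∫_{-pi}^{pi} (-2) sin(x) dx = (-2) - (-2) = 0.
∫_{pi}^{2*pi} (0) sin(x) dx = 0.
Summing the pieces and multiplying by (1/(2*pi)) gives b_2 = 4/pi.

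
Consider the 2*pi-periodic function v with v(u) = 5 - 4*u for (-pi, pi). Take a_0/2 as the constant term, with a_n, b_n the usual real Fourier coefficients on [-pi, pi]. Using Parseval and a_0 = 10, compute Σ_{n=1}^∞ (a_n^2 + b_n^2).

32*pi**2/3

Parseval: a_0^2/2 + Σ_{n≥1} (a_n^2+b_n^2) = 1/pi ∫_{-pi}^{pi} v(u)^2 du = 50 + 32*pi**2/3.
Subtract a_0^2/2 = 50: Σ (a_n^2+b_n^2) = 32*pi**2/3.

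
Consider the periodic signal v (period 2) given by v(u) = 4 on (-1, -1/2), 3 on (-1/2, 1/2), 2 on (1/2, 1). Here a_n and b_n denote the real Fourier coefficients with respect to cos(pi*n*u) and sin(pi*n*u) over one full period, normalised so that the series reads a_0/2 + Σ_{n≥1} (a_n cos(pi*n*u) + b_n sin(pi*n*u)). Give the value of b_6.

2/(3*pi)

b_6 = ∫_{-1}^{1} v(u) sin(6*pi*u) du.
Split the integral at the breakpoints.
Directly, an antiderivative of (4) sin(6*pi*u) is -2*cos(6*pi*u)/(3*pi); evaluating from -1 to -1/2: ∫_{-1}^{-1/2} (4) sin(6*pi*u) du = (2/(3*pi)) - (-2/(3*pi)) = 4/(3*pi).
Directly, an antiderivative of (3) sin(6*pi*u) is -cos(6*pi*u)/(2*pi); evaluating from -1/2 to 1/2: ∫_{-1/2}^{1/2} (3) sin(6*pi*u) du = (1/(2*pi)) - (1/(2*pi)) = 0.
Directly, an antiderivative of (2) sin(6*pi*u) is -cos(6*pi*u)/(3*pi); evaluating from 1/2 to 1: ∫_{1/2}^{1} (2) sin(6*pi*u) du = (-1/(3*pi)) - (1/(3*pi)) = -2/(3*pi).
Summing the pieces gives b_6 = 2/(3*pi).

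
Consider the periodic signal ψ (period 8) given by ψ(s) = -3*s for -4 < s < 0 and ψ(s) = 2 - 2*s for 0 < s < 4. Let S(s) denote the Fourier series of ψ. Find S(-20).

s = -20 differs from s = -4 by -2 full period(s), and the series is 8-periodic.
At s = -4 the one-sided limits are ψ(-4^-) = -6 and ψ(-4^+) = 12.
By Dirichlet's theorem the series converges to their average, [(-6) + (12)]/2 = 3.

3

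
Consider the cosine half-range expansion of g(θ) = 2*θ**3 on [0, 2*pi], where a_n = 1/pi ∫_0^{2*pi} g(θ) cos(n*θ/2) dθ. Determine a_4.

6*pi

a_4 = 1/pi ∫_0^{2*pi} (2*θ**3) cos(2*θ) dθ.
Integrating by parts three times (tabular method), an antiderivative of (2*θ**3) cos(2*θ) is θ**3*sin(2*θ) + 3*θ**2*cos(2*θ)/2 - 3*θ*sin(2*θ)/2 - 3*cos(2*θ)/4; evaluating from 0 to 2*pi: ∫_{0}^{2*pi} (2*θ**3) cos(2*θ) dθ = (-3/4 + 6*pi**2) - (-3/4) = 6*pi**2.
Hence a_4 = (1/pi)·(6*pi**2) = 6*pi.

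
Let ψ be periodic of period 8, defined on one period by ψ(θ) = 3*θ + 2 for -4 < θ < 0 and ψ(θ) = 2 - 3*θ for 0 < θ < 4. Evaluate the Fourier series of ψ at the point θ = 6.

θ = 6 differs from θ = -2 by 1 full period(s), and the series is 8-periodic.
ψ is continuous at θ = -2 with value -4, so the series converges to -4 there.

-4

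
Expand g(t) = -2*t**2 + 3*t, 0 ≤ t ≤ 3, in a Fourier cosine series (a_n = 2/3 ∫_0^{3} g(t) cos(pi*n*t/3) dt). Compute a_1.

36/pi**2

a_1 = 2/3 ∫_0^{3} (-2*t**2 + 3*t) cos(pi*t/3) dt.
Integrating by parts twice (tabular method), an antiderivative of (-2*t**2 + 3*t) cos(pi*t/3) is -6*t**2*sin(pi*t/3)/pi + 9*t*sin(pi*t/3)/pi - 36*t*cos(pi*t/3)/pi**2 + 108*sin(pi*t/3)/pi**3 + 27*cos(pi*t/3)/pi**2; evaluating from 0 to 3: ∫_{0}^{3} (-2*t**2 + 3*t) cos(pi*t/3) dt = (81/pi**2) - (27/pi**2) = 54/pi**2.
Hence a_1 = (2/3)·(54/pi**2) = 36/pi**2.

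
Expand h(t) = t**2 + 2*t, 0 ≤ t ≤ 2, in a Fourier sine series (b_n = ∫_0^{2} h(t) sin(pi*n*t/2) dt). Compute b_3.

b_3 = ∫_0^{2} (t**2 + 2*t) sin(3*pi*t/2) dt.
Integrating by parts twice (tabular method), an antiderivative of (t**2 + 2*t) sin(3*pi*t/2) is -2*t**2*cos(3*pi*t/2)/(3*pi) + 8*t*sin(3*pi*t/2)/(9*pi**2) - 4*t*cos(3*pi*t/2)/(3*pi) + 8*sin(3*pi*t/2)/(9*pi**2) + 16*cos(3*pi*t/2)/(27*pi**3); evaluating from 0 to 2: ∫_{0}^{2} (t**2 + 2*t) sin(3*pi*t/2) dt = (16*(-1 + 9*pi**2)/(27*pi**3)) - (16/(27*pi**3)) = 16*(-2 + 9*pi**2)/(27*pi**3).
Hence b_3 = 16*(-2 + 9*pi**2)/(27*pi**3).

16*(-2 + 9*pi**2)/(27*pi**3)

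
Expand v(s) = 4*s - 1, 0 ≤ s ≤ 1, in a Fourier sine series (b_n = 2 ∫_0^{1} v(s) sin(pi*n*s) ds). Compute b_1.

b_1 = 2 ∫_0^{1} (4*s - 1) sin(pi*s) ds.
Integrating by parts (boundary term plus one more integral), an antiderivative of (4*s - 1) sin(pi*s) is -4*s*cos(pi*s)/pi + 4*sin(pi*s)/pi**2 + cos(pi*s)/pi; evaluating from 0 to 1: ∫_{0}^{1} (4*s - 1) sin(pi*s) ds = (3/pi) - (1/pi) = 2/pi.
Hence b_1 = 2·(2/pi) = 4/pi.

4/pi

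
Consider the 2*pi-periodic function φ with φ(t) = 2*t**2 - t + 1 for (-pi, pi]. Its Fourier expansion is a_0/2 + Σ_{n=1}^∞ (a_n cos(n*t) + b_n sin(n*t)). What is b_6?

1/3

b_6 = 1/pi ∫_{-pi}^{pi} φ(t) sin(6*t) dt.
Integrating by parts twice (tabular method), an antiderivative of (2*t**2 - t + 1) sin(6*t) is -t**2*cos(6*t)/3 + t*sin(6*t)/9 + t*cos(6*t)/6 - sin(6*t)/36 - 4*cos(6*t)/27; evaluating from -pi to pi: ∫_{-pi}^{pi} (2*t**2 - t + 1) sin(6*t) dt = (-pi**2/3 - 4/27 + pi/6) - (-pi**2/3 - pi/6 - 4/27) = pi/3.
Hence b_6 = (1/pi)·(pi/3) = 1/3.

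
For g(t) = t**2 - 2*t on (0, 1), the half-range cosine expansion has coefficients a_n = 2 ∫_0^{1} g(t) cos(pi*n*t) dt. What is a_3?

a_3 = 2 ∫_0^{1} (t**2 - 2*t) cos(3*pi*t) dt.
Integrating by parts twice (tabular method), an antiderivative of (t**2 - 2*t) cos(3*pi*t) is t**2*sin(3*pi*t)/(3*pi) - 2*t*sin(3*pi*t)/(3*pi) + 2*t*cos(3*pi*t)/(9*pi**2) - 2*sin(3*pi*t)/(27*pi**3) - 2*cos(3*pi*t)/(9*pi**2); evaluating from 0 to 1: ∫_{0}^{1} (t**2 - 2*t) cos(3*pi*t) dt = (0) - (-2/(9*pi**2)) = 2/(9*pi**2).
Hence a_3 = 2·(2/(9*pi**2)) = 4/(9*pi**2).

4/(9*pi**2)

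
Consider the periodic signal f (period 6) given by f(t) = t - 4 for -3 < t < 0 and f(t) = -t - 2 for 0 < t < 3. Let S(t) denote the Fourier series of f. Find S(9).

-6

t = 9 differs from t = -3 by 2 full period(s), and the series is 6-periodic.
At t = -3 the one-sided limits are f(-3^-) = -5 and f(-3^+) = -7.
By Dirichlet's theorem the series converges to their average, [(-5) + (-7)]/2 = -6.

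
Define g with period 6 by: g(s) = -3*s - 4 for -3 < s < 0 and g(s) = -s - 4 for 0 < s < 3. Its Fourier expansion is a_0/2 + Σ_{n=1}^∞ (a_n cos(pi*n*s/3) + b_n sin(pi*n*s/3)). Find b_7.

-12/(7*pi)

b_7 = 1/3 ∫_{-3}^{3} g(s) sin(7*pi*s/3) ds.
Split the integral at the breakpoints.
Integrating by parts (boundary term plus one more integral), an antiderivative of (-3*s - 4) sin(7*pi*s/3) is 9*s*cos(7*pi*s/3)/(7*pi) - 27*sin(7*pi*s/3)/(49*pi**2) + 12*cos(7*pi*s/3)/(7*pi); evaluating from -3 to 0: ∫_{-3}^{0} (-3*s - 4) sin(7*pi*s/3) ds = (12/(7*pi)) - (15/(7*pi)) = -3/(7*pi).
Integrating by parts (boundary term plus one more integral), an antiderivative of (-s - 4) sin(7*pi*s/3) is 3*s*cos(7*pi*s/3)/(7*pi) - 9*sin(7*pi*s/3)/(49*pi**2) + 12*cos(7*pi*s/3)/(7*pi); evaluating from 0 to 3: ∫_{0}^{3} (-s - 4) sin(7*pi*s/3) ds = (-3/pi) - (12/(7*pi)) = -33/(7*pi).
Summing the pieces and multiplying by (1/3) gives b_7 = -12/(7*pi).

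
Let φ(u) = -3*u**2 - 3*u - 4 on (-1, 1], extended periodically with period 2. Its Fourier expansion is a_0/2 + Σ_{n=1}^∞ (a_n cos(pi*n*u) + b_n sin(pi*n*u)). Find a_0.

a_0 = ∫_{-1}^{1} φ(u) du = -10.

-10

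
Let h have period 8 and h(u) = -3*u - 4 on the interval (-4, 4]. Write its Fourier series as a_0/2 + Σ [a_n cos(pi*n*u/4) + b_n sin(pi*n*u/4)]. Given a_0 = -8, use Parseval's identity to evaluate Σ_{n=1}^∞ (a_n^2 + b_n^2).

Parseval: a_0^2/2 + Σ_{n≥1} (a_n^2+b_n^2) = 1/4 ∫_{-4}^{4} h(u)^2 du = 128.
Subtract a_0^2/2 = 32: Σ (a_n^2+b_n^2) = 96.

96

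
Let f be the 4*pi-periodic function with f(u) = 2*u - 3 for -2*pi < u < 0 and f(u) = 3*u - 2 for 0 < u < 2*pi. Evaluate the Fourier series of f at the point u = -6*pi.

-5/2 + pi

u = -6*pi differs from u = -2*pi by -1 full period(s), and the series is 4*pi-periodic.
At u = -2*pi the one-sided limits are f(-2*pi^-) = -2 + 6*pi and f(-2*pi^+) = -4*pi - 3.
By Dirichlet's theorem the series converges to their average, [(-2 + 6*pi) + (-4*pi - 3)]/2 = -5/2 + pi.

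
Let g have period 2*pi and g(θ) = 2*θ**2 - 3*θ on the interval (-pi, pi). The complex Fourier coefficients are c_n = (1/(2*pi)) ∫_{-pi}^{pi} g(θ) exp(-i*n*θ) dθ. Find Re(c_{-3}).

Since g is real-valued, Re(c_{-3}) = (1/(2*pi)) ∫_{-pi}^{pi} g(θ) cos(-3*θ) dθ = a_{3}/2.
Integrating by parts twice (tabular method), an antiderivative of (2*θ**2 - 3*θ) cos(-3*θ) is 2*θ**2*sin(3*θ)/3 - θ*sin(3*θ) + 4*θ*cos(3*θ)/9 - 4*sin(3*θ)/27 - cos(3*θ)/3; evaluating from -pi to pi: ∫_{-pi}^{pi} (2*θ**2 - 3*θ) cos(-3*θ) dθ = (1/3 - 4*pi/9) - (1/3 + 4*pi/9) = -8*pi/9.
Hence Re(c_{-3}) = (1/(2*pi))·(-8*pi/9) = -4/9.

-4/9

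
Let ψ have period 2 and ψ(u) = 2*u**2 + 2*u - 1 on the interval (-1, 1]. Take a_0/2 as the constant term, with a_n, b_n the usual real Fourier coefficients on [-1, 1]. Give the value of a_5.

a_5 = ∫_{-1}^{1} ψ(u) cos(5*pi*u) du.
Integrating by parts twice (tabular method), an antiderivative of (2*u**2 + 2*u - 1) cos(5*pi*u) is 2*u**2*sin(5*pi*u)/(5*pi) + 2*u*sin(5*pi*u)/(5*pi) + 4*u*cos(5*pi*u)/(25*pi**2) - sin(5*pi*u)/(5*pi) - 4*sin(5*pi*u)/(125*pi**3) + 2*cos(5*pi*u)/(25*pi**2); evaluating from -1 to 1: ∫_{-1}^{1} (2*u**2 + 2*u - 1) cos(5*pi*u) du = (-6/(25*pi**2)) - (2/(25*pi**2)) = -8/(25*pi**2).
Hence a_5 = -8/(25*pi**2).

-8/(25*pi**2)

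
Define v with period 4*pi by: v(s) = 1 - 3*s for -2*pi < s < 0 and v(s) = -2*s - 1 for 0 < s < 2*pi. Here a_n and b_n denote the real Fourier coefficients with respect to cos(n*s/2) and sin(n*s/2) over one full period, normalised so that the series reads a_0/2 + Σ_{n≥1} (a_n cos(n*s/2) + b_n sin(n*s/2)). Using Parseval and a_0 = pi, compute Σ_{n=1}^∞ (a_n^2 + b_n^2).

Parseval: a_0^2/2 + Σ_{n≥1} (a_n^2+b_n^2) = (1/(2*pi)) ∫_{-2*pi}^{2*pi} v(s)^2 ds = 2 + 10*pi + 52*pi**2/3.
Subtract a_0^2/2 = pi**2/2: Σ (a_n^2+b_n^2) = 2 + 10*pi + 101*pi**2/6.

2 + 10*pi + 101*pi**2/6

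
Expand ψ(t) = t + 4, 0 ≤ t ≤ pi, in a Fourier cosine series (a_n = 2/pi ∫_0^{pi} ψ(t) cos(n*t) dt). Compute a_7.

-4/(49*pi)

a_7 = 2/pi ∫_0^{pi} (t + 4) cos(7*t) dt.
Integrating by parts (boundary term plus one more integral), an antiderivative of (t + 4) cos(7*t) is t*sin(7*t)/7 + 4*sin(7*t)/7 + cos(7*t)/49; evaluating from 0 to pi: ∫_{0}^{pi} (t + 4) cos(7*t) dt = (-1/49) - (1/49) = -2/49.
Hence a_7 = (2/pi)·(-2/49) = -4/(49*pi).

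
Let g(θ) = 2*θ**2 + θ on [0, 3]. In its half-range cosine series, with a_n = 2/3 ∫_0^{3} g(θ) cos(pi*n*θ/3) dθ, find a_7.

-12/(7*pi**2)

a_7 = 2/3 ∫_0^{3} (2*θ**2 + θ) cos(7*pi*θ/3) dθ.
Integrating by parts twice (tabular method), an antiderivative of (2*θ**2 + θ) cos(7*pi*θ/3) is 6*θ**2*sin(7*pi*θ/3)/(7*pi) + 3*θ*sin(7*pi*θ/3)/(7*pi) + 36*θ*cos(7*pi*θ/3)/(49*pi**2) - 108*sin(7*pi*θ/3)/(343*pi**3) + 9*cos(7*pi*θ/3)/(49*pi**2); evaluating from 0 to 3: ∫_{0}^{3} (2*θ**2 + θ) cos(7*pi*θ/3) dθ = (-117/(49*pi**2)) - (9/(49*pi**2)) = -18/(7*pi**2).
Hence a_7 = (2/3)·(-18/(7*pi**2)) = -12/(7*pi**2).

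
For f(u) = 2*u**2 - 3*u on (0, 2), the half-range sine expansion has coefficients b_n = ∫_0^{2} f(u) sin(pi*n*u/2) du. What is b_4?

-1/pi

b_4 = ∫_0^{2} (2*u**2 - 3*u) sin(2*pi*u) du.
Integrating by parts twice (tabular method), an antiderivative of (2*u**2 - 3*u) sin(2*pi*u) is -u**2*cos(2*pi*u)/pi + u*sin(2*pi*u)/pi**2 + 3*u*cos(2*pi*u)/(2*pi) - 3*sin(2*pi*u)/(4*pi**2) + cos(2*pi*u)/(2*pi**3); evaluating from 0 to 2: ∫_{0}^{2} (2*u**2 - 3*u) sin(2*pi*u) du = ((1/2 - pi**2)/pi**3) - (1/(2*pi**3)) = -1/pi.
Hence b_4 = -1/pi.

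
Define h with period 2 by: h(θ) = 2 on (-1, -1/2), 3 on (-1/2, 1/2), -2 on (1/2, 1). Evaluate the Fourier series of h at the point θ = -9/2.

θ = -9/2 differs from θ = -1/2 by -2 full period(s), and the series is 2-periodic.
At θ = -1/2 the one-sided limits are h(-1/2^-) = 2 and h(-1/2^+) = 3.
By Dirichlet's theorem the series converges to their average, [(2) + (3)]/2 = 5/2.

5/2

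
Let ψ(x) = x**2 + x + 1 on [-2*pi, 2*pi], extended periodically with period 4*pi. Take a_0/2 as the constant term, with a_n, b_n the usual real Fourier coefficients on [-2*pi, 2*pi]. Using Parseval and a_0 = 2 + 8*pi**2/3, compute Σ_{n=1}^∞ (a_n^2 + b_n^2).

Parseval: a_0^2/2 + Σ_{n≥1} (a_n^2+b_n^2) = (1/(2*pi)) ∫_{-2*pi}^{2*pi} ψ(x)^2 dx = 2 + 8*pi**2 + 32*pi**4/5.
Subtract a_0^2/2 = 2*(3 + 4*pi**2)**2/9: Σ (a_n^2+b_n^2) = 8*pi**2*(15 + 16*pi**2)/45.

8*pi**2*(15 + 16*pi**2)/45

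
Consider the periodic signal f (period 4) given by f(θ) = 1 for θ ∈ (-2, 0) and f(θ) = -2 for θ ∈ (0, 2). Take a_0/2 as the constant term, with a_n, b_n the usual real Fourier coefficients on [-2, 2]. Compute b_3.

b_3 = 1/2 ∫_{-2}^{2} f(θ) sin(3*pi*θ/2) dθ.
Split the integral at the breakpoints.
Directly, an antiderivative of (1) sin(3*pi*θ/2) is -2*cos(3*pi*θ/2)/(3*pi); evaluating from -2 to 0: ∫_{-2}^{0} (1) sin(3*pi*θ/2) dθ = (-2/(3*pi)) - (2/(3*pi)) = -4/(3*pi).
Directly, an antiderivative of (-2) sin(3*pi*θ/2) is 4*cos(3*pi*θ/2)/(3*pi); evaluating from 0 to 2: ∫_{0}^{2} (-2) sin(3*pi*θ/2) dθ = (-4/(3*pi)) - (4/(3*pi)) = -8/(3*pi).
Summing the pieces and multiplying by (1/2) gives b_3 = -2/pi.

-2/pi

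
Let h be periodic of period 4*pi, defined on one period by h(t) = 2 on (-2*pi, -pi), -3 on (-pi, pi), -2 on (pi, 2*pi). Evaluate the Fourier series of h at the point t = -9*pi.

t = -9*pi differs from t = -pi by -2 full period(s), and the series is 4*pi-periodic.
At t = -pi the one-sided limits are h(-pi^-) = 2 and h(-pi^+) = -3.
By Dirichlet's theorem the series converges to their average, [(2) + (-3)]/2 = -1/2.

-1/2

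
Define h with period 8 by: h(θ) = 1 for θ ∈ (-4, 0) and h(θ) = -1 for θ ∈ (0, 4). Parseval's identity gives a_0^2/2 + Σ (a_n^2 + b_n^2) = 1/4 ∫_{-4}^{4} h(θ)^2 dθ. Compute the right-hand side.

2

1/4 ∫_{-4}^{4} h(θ)^2 dθ = 1/4 · (8) = 2.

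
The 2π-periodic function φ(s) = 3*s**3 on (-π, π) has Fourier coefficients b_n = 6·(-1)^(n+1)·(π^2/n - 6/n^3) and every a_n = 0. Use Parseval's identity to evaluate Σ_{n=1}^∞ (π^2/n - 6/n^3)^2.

Parseval: Σ b_n^2 = (1/π) ∫_{-π}^{π} φ(s)^2 ds = 18*pi**6/7.
b_n^2 = 36·(π^2/n - 6/n^3)^2, so the sum equals (18*pi**6/7)/36 = pi**6/14.

pi**6/14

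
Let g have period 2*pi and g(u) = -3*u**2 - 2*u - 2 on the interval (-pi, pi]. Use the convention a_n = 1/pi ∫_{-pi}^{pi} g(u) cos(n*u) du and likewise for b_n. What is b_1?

b_1 = 1/pi ∫_{-pi}^{pi} g(u) sin(u) du.
Integrating by parts twice (tabular method), an antiderivative of (-3*u**2 - 2*u - 2) sin(u) is 3*u**2*cos(u) - 6*u*sin(u) + 2*u*cos(u) - 2*sin(u) - 4*cos(u); evaluating from -pi to pi: ∫_{-pi}^{pi} (-3*u**2 - 2*u - 2) sin(u) du = (-3*pi**2 - 2*pi + 4) - (-3*pi**2 + 4 + 2*pi) = -4*pi.
Hence b_1 = (1/pi)·(-4*pi) = -4.

-4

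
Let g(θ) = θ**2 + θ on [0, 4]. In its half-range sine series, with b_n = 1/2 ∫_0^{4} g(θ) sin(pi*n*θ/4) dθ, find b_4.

-10/pi

b_4 = 1/2 ∫_0^{4} (θ**2 + θ) sin(pi*θ) dθ.
Integrating by parts twice (tabular method), an antiderivative of (θ**2 + θ) sin(pi*θ) is -θ**2*cos(pi*θ)/pi + 2*θ*sin(pi*θ)/pi**2 - θ*cos(pi*θ)/pi + sin(pi*θ)/pi**2 + 2*cos(pi*θ)/pi**3; evaluating from 0 to 4: ∫_{0}^{4} (θ**2 + θ) sin(pi*θ) dθ = (-20/pi + 2/pi**3) - (2/pi**3) = -20/pi.
Hence b_4 = (1/2)·(-20/pi) = -10/pi.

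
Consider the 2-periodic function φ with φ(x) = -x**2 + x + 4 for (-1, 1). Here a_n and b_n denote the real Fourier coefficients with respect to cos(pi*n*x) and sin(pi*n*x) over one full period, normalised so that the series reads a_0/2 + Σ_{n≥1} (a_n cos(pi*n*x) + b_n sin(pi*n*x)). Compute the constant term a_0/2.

11/3

a_0 = ∫_{-1}^{1} φ(x) dx = 22/3.
So the constant term a_0/2 = 11/3.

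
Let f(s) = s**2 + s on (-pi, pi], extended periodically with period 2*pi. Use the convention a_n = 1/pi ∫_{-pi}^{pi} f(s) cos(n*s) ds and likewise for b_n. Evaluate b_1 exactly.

2

b_1 = 1/pi ∫_{-pi}^{pi} f(s) sin(s) ds.
Integrating by parts twice (tabular method), an antiderivative of (s**2 + s) sin(s) is -s**2*cos(s) + 2*s*sin(s) - s*cos(s) + sin(s) + 2*cos(s); evaluating from -pi to pi: ∫_{-pi}^{pi} (s**2 + s) sin(s) ds = (-2 + pi + pi**2) - (-pi - 2 + pi**2) = 2*pi.
Hence b_1 = (1/pi)·(2*pi) = 2.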